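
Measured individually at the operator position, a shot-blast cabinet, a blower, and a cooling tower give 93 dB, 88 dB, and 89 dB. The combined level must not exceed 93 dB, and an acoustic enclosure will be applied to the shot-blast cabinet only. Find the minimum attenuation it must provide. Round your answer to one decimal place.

The untreated sources together contribute 10^(88/10) + 10^(89/10) = 1.425e+09, i.e. 91.54 dB.
To meet 93 dB overall, the treated shot-blast cabinet may contribute at most 10^(93/10) − 1.425e+09 = 5.700e+08, i.e. 87.56 dB.
Required insertion loss = 93 − 87.56 = 5.44 dB.

5.4 dB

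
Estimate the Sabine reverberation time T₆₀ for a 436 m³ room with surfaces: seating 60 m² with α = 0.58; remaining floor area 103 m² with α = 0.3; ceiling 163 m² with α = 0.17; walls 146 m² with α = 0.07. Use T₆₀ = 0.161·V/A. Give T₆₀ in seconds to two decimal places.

0.68 s

Summing Sᵢαᵢ: 60·0.58 + 103·0.3 + 163·0.17 + 146·0.07 = 103.63 m².
T₆₀ = 0.161·V/A = 0.161·436/103.63 = 0.677 s.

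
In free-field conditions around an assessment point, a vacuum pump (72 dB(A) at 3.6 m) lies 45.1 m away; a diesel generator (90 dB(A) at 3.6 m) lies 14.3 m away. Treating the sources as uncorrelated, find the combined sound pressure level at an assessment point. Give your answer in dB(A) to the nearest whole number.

78 dB(A)

Propagate each source to the receiver with L = L_ref − 20·log₁₀(r/r_ref), then add intensities.
vacuum pump: 72 − 20·log₁₀(45.1/3.6) = 72 − 21.96 = 50.04 dB(A).
diesel generator: 90 − 20·log₁₀(14.3/3.6) = 90 − 11.98 = 78.02 dB(A).
Σ 10^(L/10) = 6.348e+07 → L_total = 10·log₁₀(6.348e+07) = 78.03 dB(A).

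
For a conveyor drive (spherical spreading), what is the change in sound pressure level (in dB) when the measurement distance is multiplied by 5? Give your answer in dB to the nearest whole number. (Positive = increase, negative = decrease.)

With spherical spreading the level changes by −20·log₁₀(r₂/r₁).
ΔL = −20·log₁₀(5) = -13.98 dB.

-14 dB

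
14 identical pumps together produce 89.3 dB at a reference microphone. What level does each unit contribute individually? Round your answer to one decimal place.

77.8 dB

14 equal contributions raise the level by 10·log₁₀ 14 = 11.461 dB, so each unit alone gives 89.3 − 11.461.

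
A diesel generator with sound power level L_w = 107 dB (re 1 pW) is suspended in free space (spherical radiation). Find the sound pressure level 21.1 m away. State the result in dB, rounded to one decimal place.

69.5 dB

L_p = L_w − 10·log₁₀(4π·r²) with r = 21.1 m.
4π·r² = 5595 m², 10·log₁₀ of that is 37.478 dB.
L_p = 107 − 37.478 = 69.52 dB.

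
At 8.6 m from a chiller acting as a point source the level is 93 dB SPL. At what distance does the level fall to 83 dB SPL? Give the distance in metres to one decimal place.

Point-source spreading drops the level by 20·log₁₀(r₂/r₁); inverting, r₂/r₁ = 10^(ΔL/20).
r₂ = 8.6·10^((93−83)/20) = 8.6·10^(10.0/20) = 27.20 m.

27.2 m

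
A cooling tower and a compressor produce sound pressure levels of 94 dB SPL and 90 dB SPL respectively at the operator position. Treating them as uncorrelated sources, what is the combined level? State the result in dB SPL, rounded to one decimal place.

95.5 dB SPL

Incoherent sources combine by intensity addition: L_total = 10·log₁₀(Σ 10^(L_i/10)).
Σ 10^(L/10) = 10^(94/10) + 10^(90/10) = 3.512e+09.
L_total = 10·log₁₀(3.512e+09) = 95.46 dB SPL.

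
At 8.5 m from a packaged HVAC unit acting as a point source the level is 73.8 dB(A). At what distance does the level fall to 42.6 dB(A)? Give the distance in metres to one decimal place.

308.6 m

For a point source L₁ − L₂ = 20·log₁₀(r₂/r₁), so r₂ = r₁·10^((L₁−L₂)/20).
r₂ = 8.5·10^((73.8−42.6)/20) = 8.5·10^(31.2/20) = 308.62 m.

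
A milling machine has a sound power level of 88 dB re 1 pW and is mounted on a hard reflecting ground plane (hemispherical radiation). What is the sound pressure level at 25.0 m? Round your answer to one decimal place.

L_p = L_w − 10·log₁₀(2π·r²) with r = 25.0 m.
2π·r² = 3927 m², 10·log₁₀ of that is 35.941 dB.
L_p = 88 − 35.941 = 52.06 dB.

52.1 dB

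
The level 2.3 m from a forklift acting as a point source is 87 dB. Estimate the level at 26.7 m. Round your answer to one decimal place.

Spherical spreading from a point source gives a 20·log₁₀(r₂/r₁) drop.
L₂ = 87 − 20·log₁₀(26.7/2.3) = 87 − 21.296 = 65.70 dB.

65.7 dB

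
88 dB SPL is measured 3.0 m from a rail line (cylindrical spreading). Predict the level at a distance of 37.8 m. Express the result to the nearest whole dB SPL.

77 dB SPL

Line-source attenuation: ΔL = 10·log₁₀(r₂/r₁) = 10·log₁₀(37.8/3.0) = 11.004 dB.
L₂ = 88 − 10·log₁₀(37.8/3.0) = 88 − 11.004 = 77.00 dB SPL.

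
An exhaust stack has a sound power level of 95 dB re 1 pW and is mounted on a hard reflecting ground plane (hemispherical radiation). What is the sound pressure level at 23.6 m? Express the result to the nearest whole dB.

60 dB

L_p = L_w − 10·log₁₀(2π·r²) with r = 23.6 m.
2π·r² = 3499 m², 10·log₁₀ of that is 35.440 dB.
L_p = 95 − 35.440 = 59.56 dB.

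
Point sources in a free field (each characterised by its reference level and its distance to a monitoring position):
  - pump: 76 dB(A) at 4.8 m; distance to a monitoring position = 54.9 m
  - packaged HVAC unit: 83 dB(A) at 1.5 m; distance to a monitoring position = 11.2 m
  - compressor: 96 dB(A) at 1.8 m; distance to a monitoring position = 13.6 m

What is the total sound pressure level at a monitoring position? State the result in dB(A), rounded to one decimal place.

78.7 dB(A)

Propagate each source to the receiver with L = L_ref − 20·log₁₀(r/r_ref), then add intensities.
pump: 76 − 20·log₁₀(54.9/4.8) = 76 − 21.17 = 54.83 dB(A).
packaged HVAC unit: 83 − 20·log₁₀(11.2/1.5) = 83 − 17.46 = 65.54 dB(A).
compressor: 96 − 20·log₁₀(13.6/1.8) = 96 − 17.57 = 78.43 dB(A).
Σ 10^(L/10) = 7.362e+07 → L_total = 10·log₁₀(7.362e+07) = 78.67 dB(A).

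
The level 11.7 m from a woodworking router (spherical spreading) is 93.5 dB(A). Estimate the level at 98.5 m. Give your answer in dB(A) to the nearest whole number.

75 dB(A)

Point-source attenuation: ΔL = 20·log₁₀(r₂/r₁) = 20·log₁₀(98.5/11.7) = 18.505 dB.
L₂ = 93.5 − 20·log₁₀(98.5/11.7) = 93.5 − 18.505 = 74.99 dB(A).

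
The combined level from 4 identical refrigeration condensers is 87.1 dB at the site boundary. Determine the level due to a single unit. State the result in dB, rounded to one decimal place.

For N identical incoherent sources L_total = L₁ + 10·log₁₀ N, so L₁ = 87.1 − 10·log₁₀(4) = 87.1 − 6.021.

81.1 dB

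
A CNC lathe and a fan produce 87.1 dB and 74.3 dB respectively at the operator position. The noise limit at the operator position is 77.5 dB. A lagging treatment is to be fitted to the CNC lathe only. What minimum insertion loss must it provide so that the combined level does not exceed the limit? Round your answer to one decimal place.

Fixed contribution from the other source: Σ 10^(L/10) = 10^(74.3/10) = 2.692e+07 (74.30 dB).
To meet 77.5 dB overall, the treated CNC lathe may contribute at most 10^(77.5/10) − 2.692e+07 = 2.932e+07, i.e. 74.67 dB.
Required insertion loss = 87.1 − 74.67 = 12.43 dB.

12.4 dB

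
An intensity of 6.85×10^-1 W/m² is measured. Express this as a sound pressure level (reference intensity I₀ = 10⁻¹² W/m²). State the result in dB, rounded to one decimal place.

L = 10·log₁₀(I/I₀) = 10·log₁₀(6.85×10^-1/10⁻¹²) = 10·log₁₀(6.85×10^11).
L = 10·(0.8357 + 11) = 118.36 dB.

118.4 dB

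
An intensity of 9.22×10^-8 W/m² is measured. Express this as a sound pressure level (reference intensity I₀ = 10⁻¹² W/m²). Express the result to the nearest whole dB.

50 dB

Dividing by I₀ shifts the exponent by 12: I/I₀ = 9.22×10^4.
L = 10·(0.9647 + 4) = 49.65 dB.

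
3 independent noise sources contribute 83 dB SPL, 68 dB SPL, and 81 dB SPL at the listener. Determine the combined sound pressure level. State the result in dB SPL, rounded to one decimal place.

For uncorrelated sources the intensities add, so convert each level to linear form, sum, and take 10·log₁₀ of the total.
Σ 10^(L/10) = 10^(83/10) + 10^(68/10) + 10^(81/10) = 3.317e+08.
L_total = 10·log₁₀(3.317e+08) = 85.21 dB SPL.

85.2 dB SPL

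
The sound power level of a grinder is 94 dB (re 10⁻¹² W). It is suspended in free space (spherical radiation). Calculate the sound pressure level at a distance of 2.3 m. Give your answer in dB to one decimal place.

75.8 dB

L_p = L_w − 10·log₁₀(4π·r²) with r = 2.3 m.
4π·r² = 66.48 m², 10·log₁₀ of that is 18.227 dB.
L_p = 94 − 18.227 = 75.77 dB.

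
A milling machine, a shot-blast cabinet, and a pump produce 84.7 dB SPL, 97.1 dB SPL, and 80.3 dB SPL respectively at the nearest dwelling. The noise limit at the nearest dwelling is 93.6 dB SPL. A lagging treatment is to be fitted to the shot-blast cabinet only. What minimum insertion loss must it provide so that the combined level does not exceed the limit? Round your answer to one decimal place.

4.3 dB

Everything except the shot-blast cabinet sums to 10^(84.7/10) + 10^(80.3/10) = 4.023e+08 in linear terms, 86.05 dB SPL.
To meet 93.6 dB SPL overall, the treated shot-blast cabinet may contribute at most 10^(93.6/10) − 4.023e+08 = 1.889e+09, i.e. 92.76 dB SPL.
So the shot-blast cabinet must be reduced from 97.1 to 92.76 dB SPL: IL = 4.34 dB.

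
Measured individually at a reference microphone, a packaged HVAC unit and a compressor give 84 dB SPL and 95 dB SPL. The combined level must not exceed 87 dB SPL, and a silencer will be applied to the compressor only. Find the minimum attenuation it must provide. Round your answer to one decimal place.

11.0 dB

The untreated sources together contribute 10^(84/10) = 2.512e+08, i.e. 84.00 dB SPL.
To meet 87 dB SPL overall, the treated compressor may contribute at most 10^(87/10) − 2.512e+08 = 2.500e+08, i.e. 83.98 dB SPL.
So the compressor must be reduced from 95 to 83.98 dB SPL: IL = 11.02 dB.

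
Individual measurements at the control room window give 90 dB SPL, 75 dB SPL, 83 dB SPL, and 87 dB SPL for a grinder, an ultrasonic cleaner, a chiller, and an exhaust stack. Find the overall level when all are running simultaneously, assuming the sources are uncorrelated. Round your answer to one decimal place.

Incoherent sources combine by intensity addition: L_total = 10·log₁₀(Σ 10^(L_i/10)).
Σ 10^(L/10) = 10^(90/10) + 10^(75/10) + 10^(83/10) + 10^(87/10) = 1.732e+09.
L_total = 10·log₁₀(1.732e+09) = 92.39 dB SPL.

92.4 dB SPL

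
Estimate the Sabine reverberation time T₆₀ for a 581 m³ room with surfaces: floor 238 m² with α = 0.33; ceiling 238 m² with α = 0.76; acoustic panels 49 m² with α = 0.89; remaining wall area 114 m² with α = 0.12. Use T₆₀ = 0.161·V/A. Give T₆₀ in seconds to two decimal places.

Summing Sᵢαᵢ: 238·0.33 + 238·0.76 + 49·0.89 + 114·0.12 = 316.71 m².
T₆₀ = 0.161 × 581 / 316.71 = 0.295 s.

0.30 s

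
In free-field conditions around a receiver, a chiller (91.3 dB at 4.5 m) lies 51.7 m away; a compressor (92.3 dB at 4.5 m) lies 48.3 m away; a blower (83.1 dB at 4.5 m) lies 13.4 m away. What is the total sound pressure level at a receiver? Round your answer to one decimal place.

Apply inverse-square spreading to bring every level to the receiver, then sum 10^(L/10).
chiller: 91.3 − 20·log₁₀(51.7/4.5) = 91.3 − 21.21 = 70.09 dB.
compressor: 92.3 − 20·log₁₀(48.3/4.5) = 92.3 − 20.61 = 71.69 dB.
blower: 83.1 − 20·log₁₀(13.4/4.5) = 83.1 − 9.48 = 73.62 dB.
Σ 10^(L/10) = 4.799e+07 → L_total = 10·log₁₀(4.799e+07) = 76.81 dB.

76.8 dB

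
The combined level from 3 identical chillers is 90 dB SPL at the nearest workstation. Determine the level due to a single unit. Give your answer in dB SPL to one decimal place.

Dividing the total intensity by 3 lowers the level by 10·log₁₀ 3 = 4.771 dB: L₁ = 90 − 4.771.

85.2 dB SPL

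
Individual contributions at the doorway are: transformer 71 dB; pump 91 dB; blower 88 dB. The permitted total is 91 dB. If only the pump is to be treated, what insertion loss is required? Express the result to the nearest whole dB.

3 dB

The untreated sources together contribute 10^(71/10) + 10^(88/10) = 6.435e+08, i.e. 88.09 dB.
To meet 91 dB overall, the treated pump may contribute at most 10^(91/10) − 6.435e+08 = 6.154e+08, i.e. 87.89 dB.
Required insertion loss = 91 − 87.89 = 3.11 dB.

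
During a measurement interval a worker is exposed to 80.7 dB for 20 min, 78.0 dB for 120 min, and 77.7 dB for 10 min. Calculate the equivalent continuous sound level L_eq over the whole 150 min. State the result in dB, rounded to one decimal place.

78.5 dB

Weight each interval's intensity by its duration and average over T = 150 min:
Σ tᵢ·10^(Lᵢ/10) = 20·10^(80.7/10) + 120·10^(78.0/10) + 10·10^(77.7/10) = 1.051e+10.
L_eq = 10·log₁₀(1.051e+10/150) = 78.46 dB.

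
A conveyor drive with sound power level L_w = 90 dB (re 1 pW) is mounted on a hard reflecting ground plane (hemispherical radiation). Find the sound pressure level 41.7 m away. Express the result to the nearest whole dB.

50 dB

The power spreads over a hemisphere of area 2π·r², so L_p = L_w − 10·log₁₀(2π·r²).
2π·r² = 1.093e+04 m², 10·log₁₀ of that is 40.385 dB.
L_p = 90 − 40.385 = 49.62 dB.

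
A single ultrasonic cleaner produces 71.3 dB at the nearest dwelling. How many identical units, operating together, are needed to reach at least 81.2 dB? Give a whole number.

The shortfall is 81.2 − 71.3 = 9.9 dB, and N units add 10·log₁₀ N, so need 10·log₁₀ N ≥ 9.9.
N ≥ 10^(9.9/10) = 9.772, so N = 10.

10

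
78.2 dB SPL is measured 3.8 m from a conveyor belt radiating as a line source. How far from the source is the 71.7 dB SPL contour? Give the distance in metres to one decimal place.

17.0 m

For a line source L₁ − L₂ = 10·log₁₀(r₂/r₁), so r₂ = r₁·10^((L₁−L₂)/10).
r₂ = 3.8·10^((78.2−71.7)/10) = 3.8·10^(6.5/10) = 16.97 m.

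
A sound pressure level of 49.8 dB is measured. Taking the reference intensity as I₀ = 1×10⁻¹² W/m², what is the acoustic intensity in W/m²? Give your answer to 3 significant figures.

I/I₀ = 10^(49.8/10) = 9.55e+04, so I = 9.55e+04 × 10⁻¹² W/m².

9.55e-08 W/m²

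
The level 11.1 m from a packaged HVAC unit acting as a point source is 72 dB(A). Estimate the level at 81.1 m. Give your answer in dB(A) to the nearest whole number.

Point-source attenuation: ΔL = 20·log₁₀(r₂/r₁) = 20·log₁₀(81.1/11.1) = 17.274 dB.
L₂ = 72 − 20·log₁₀(81.1/11.1) = 72 − 17.274 = 54.73 dB(A).

55 dB(A)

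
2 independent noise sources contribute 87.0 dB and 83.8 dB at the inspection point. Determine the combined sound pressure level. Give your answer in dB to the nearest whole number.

For uncorrelated sources the intensities add, so convert each level to linear form, sum, and take 10·log₁₀ of the total.
Σ 10^(L/10) = 10^(87.0/10) + 10^(83.8/10) = 7.411e+08.
L_total = 10·log₁₀(7.411e+08) = 88.70 dB.

89 dB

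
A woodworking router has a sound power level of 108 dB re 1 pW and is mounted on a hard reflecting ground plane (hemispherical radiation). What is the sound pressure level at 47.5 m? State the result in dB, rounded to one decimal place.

66.5 dB

Free-field hemispherical radiation: L_p = L_w − 10·log₁₀(2π·r²), r = 47.5 m.
2π·r² = 1.418e+04 m², 10·log₁₀ of that is 41.516 dB.
L_p = 108 − 41.516 = 66.48 dB.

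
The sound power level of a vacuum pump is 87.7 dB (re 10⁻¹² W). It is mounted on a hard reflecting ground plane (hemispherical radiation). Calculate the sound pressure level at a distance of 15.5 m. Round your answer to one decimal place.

L_p = L_w − 10·log₁₀(2π·r²) with r = 15.5 m.
2π·r² = 1510 m², 10·log₁₀ of that is 31.788 dB.
L_p = 87.7 − 31.788 = 55.91 dB.

55.9 dB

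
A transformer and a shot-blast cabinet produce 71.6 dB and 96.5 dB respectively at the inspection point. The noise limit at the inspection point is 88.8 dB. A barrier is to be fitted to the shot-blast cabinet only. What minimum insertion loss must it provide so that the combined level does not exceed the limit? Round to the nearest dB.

Everything except the shot-blast cabinet sums to 10^(71.6/10) = 1.445e+07 in linear terms, 71.60 dB.
To meet 88.8 dB overall, the treated shot-blast cabinet may contribute at most 10^(88.8/10) − 1.445e+07 = 7.441e+08, i.e. 88.72 dB.
Required insertion loss = 96.5 − 88.72 = 7.78 dB.

8 dB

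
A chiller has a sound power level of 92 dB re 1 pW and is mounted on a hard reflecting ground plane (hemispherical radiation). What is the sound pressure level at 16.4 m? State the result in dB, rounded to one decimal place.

59.7 dB

The power spreads over a hemisphere of area 2π·r², so L_p = L_w − 10·log₁₀(2π·r²).
2π·r² = 1690 m², 10·log₁₀ of that is 32.279 dB.
L_p = 92 − 32.279 = 59.72 dB.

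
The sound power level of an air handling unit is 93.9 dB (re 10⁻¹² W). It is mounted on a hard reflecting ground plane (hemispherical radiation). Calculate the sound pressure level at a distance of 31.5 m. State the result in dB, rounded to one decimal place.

The power spreads over a hemisphere of area 2π·r², so L_p = L_w − 10·log₁₀(2π·r²).
2π·r² = 6234 m², 10·log₁₀ of that is 37.948 dB.
L_p = 93.9 − 37.948 = 55.95 dB.

56.0 dB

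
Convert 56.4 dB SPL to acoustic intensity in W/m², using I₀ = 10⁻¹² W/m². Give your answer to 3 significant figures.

L = 10·log₁₀(I/I₀) ⇒ I = I₀·10^(L/10) = 10⁻¹² × 10^5.64.

4.37e-07 W/m²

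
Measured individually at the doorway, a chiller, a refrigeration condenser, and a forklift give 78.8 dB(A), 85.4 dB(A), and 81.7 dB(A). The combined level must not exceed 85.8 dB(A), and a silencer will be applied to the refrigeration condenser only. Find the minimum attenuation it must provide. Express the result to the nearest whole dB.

3 dB

The untreated sources together contribute 10^(78.8/10) + 10^(81.7/10) = 2.238e+08, i.e. 83.50 dB(A).
To meet 85.8 dB(A) overall, the treated refrigeration condenser may contribute at most 10^(85.8/10) − 2.238e+08 = 1.564e+08, i.e. 81.94 dB(A).
Required insertion loss = 85.4 − 81.94 = 3.46 dB.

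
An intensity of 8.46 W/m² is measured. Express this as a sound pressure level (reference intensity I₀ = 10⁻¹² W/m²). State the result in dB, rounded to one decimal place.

Dividing by I₀ shifts the exponent by 12: I/I₀ = 8.46×10^12.
L = 10·(0.9274 + 12) = 129.27 dB.

129.3 dB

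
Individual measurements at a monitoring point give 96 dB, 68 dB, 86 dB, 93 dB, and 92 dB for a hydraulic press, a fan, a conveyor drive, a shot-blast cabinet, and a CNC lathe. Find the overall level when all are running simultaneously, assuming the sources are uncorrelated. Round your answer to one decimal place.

For uncorrelated sources the intensities add, so convert each level to linear form, sum, and take 10·log₁₀ of the total.
Σ 10^(L/10) = 10^(96/10) + 10^(68/10) + 10^(86/10) + 10^(93/10) + 10^(92/10) = 7.966e+09.
L_total = 10·log₁₀(7.966e+09) = 99.01 dB.

99.0 dB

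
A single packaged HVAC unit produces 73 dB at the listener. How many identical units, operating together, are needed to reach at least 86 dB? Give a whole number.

20

Need L₁ + 10·log₁₀ N ≥ 86, i.e. log₁₀ N ≥ 1.30.
N ≥ 10^(13.0/10) = 19.953, so N = 20.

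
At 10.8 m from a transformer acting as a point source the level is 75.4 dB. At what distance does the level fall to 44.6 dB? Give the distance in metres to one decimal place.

For a point source L₁ − L₂ = 20·log₁₀(r₂/r₁), so r₂ = r₁·10^((L₁−L₂)/20).
r₂ = 10.8·10^((75.4−44.6)/20) = 10.8·10^(30.8/20) = 374.48 m.

374.5 m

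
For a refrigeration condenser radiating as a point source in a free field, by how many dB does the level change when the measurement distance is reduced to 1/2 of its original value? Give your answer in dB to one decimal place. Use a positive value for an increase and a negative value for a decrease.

+6.0 dB

With spherical spreading the level changes by −20·log₁₀(r₂/r₁).
ΔL = −20·log₁₀(0.5) = +6.02 dB.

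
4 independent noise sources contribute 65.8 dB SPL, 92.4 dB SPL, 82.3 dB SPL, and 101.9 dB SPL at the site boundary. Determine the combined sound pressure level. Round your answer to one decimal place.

Incoherent sources combine by intensity addition: L_total = 10·log₁₀(Σ 10^(L_i/10)).
Σ 10^(L/10) = 10^(65.8/10) + 10^(92.4/10) + 10^(82.3/10) + 10^(101.9/10) = 1.740e+10.
L_total = 10·log₁₀(1.740e+10) = 102.41 dB SPL.

102.4 dB SPL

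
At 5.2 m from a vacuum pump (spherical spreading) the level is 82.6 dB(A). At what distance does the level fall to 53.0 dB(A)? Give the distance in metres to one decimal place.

157.0 m

For a point source L₁ − L₂ = 20·log₁₀(r₂/r₁), so r₂ = r₁·10^((L₁−L₂)/20).
r₂ = 5.2·10^((82.6−53.0)/20) = 5.2·10^(29.6/20) = 157.04 m.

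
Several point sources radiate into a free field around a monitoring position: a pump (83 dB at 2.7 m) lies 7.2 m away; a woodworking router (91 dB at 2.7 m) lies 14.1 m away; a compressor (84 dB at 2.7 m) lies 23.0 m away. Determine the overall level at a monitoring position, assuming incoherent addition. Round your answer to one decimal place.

First find each source's level at the receiver (point-source: −20·log₁₀(r/r_ref)), then combine on an intensity basis.
pump: 83 − 20·log₁₀(7.2/2.7) = 83 − 8.52 = 74.48 dB.
woodworking router: 91 − 20·log₁₀(14.1/2.7) = 91 − 14.36 = 76.64 dB.
compressor: 84 − 20·log₁₀(23.0/2.7) = 84 − 18.61 = 65.39 dB.
Σ 10^(L/10) = 7.768e+07 → L_total = 10·log₁₀(7.768e+07) = 78.90 dB.

78.9 dB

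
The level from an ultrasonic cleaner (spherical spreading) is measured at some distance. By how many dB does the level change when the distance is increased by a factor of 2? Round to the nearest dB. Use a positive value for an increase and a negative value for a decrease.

-6 dB

A point source loses 6 dB per doubling of distance; generally ΔL = −20·log₁₀(r₂/r₁).
ΔL = −20·log₁₀(2) = -6.02 dB.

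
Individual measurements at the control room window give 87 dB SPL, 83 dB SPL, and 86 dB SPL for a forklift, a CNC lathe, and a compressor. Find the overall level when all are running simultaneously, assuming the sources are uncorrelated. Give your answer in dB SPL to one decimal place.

For uncorrelated sources the intensities add, so convert each level to linear form, sum, and take 10·log₁₀ of the total.
Σ 10^(L/10) = 10^(87/10) + 10^(83/10) + 10^(86/10) = 1.099e+09.
L_total = 10·log₁₀(1.099e+09) = 90.41 dB SPL.

90.4 dB SPL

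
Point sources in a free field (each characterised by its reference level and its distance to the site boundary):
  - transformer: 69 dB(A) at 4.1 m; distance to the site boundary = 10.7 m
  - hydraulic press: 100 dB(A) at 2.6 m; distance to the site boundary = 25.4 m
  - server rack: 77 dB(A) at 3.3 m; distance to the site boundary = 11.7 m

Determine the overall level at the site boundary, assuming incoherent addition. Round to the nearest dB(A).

Apply inverse-square spreading to bring every level to the receiver, then sum 10^(L/10).
transformer: 69 − 20·log₁₀(10.7/4.1) = 69 − 8.33 = 60.67 dB(A).
hydraulic press: 100 − 20·log₁₀(25.4/2.6) = 100 − 19.80 = 80.20 dB(A).
server rack: 77 − 20·log₁₀(11.7/3.3) = 77 − 10.99 = 66.01 dB(A).
Σ 10^(L/10) = 1.099e+08 → L_total = 10·log₁₀(1.099e+08) = 80.41 dB(A).

80 dB(A)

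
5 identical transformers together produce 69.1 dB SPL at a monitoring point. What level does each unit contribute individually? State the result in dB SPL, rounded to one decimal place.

62.1 dB SPL

For N identical incoherent sources L_total = L₁ + 10·log₁₀ N, so L₁ = 69.1 − 10·log₁₀(5) = 69.1 − 6.990.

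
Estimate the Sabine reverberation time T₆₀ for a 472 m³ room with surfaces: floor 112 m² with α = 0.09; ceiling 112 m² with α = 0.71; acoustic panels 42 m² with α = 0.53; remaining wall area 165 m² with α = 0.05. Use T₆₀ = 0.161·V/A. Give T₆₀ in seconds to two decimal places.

A = Σ Sᵢαᵢ = 112·0.09 + 112·0.71 + 42·0.53 + 165·0.05 = 120.11 m².
T₆₀ = 0.161 × 472 / 120.11 = 0.633 s.

0.63 s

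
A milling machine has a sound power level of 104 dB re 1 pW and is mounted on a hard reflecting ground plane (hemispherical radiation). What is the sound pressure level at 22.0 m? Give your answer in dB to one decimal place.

The power spreads over a hemisphere of area 2π·r², so L_p = L_w − 10·log₁₀(2π·r²).
2π·r² = 3041 m², 10·log₁₀ of that is 34.830 dB.
L_p = 104 − 34.830 = 69.17 dB.

69.2 dB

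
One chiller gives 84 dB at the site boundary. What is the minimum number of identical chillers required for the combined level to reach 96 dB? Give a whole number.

N identical sources give L₁ + 10·log₁₀ N, so require 10·log₁₀ N ≥ 96 − 84 = 12.0 dB.
N ≥ 10^(12.0/10) = 15.849, so N = 16.

16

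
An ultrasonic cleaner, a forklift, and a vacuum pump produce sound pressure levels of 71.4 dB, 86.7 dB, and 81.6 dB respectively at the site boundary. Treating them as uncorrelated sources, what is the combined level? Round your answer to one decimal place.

Incoherent sources combine by intensity addition: L_total = 10·log₁₀(Σ 10^(L_i/10)).
Σ 10^(L/10) = 10^(71.4/10) + 10^(86.7/10) + 10^(81.6/10) = 6.261e+08.
L_total = 10·log₁₀(6.261e+08) = 87.97 dB.

88.0 dB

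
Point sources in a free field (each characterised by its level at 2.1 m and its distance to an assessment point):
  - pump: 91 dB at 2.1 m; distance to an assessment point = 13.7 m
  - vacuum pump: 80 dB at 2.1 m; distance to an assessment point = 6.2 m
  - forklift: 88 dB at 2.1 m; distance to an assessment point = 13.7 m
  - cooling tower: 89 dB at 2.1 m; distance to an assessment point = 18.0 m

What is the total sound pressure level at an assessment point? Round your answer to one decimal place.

First find each source's level at the receiver (point-source: −20·log₁₀(r/r_ref)), then combine on an intensity basis.
pump: 91 − 20·log₁₀(13.7/2.1) = 91 − 16.29 = 74.71 dB.
vacuum pump: 80 − 20·log₁₀(6.2/2.1) = 80 − 9.40 = 70.60 dB.
forklift: 88 − 20·log₁₀(13.7/2.1) = 88 − 16.29 = 71.71 dB.
cooling tower: 89 − 20·log₁₀(18.0/2.1) = 89 − 18.66 = 70.34 dB.
Σ 10^(L/10) = 6.669e+07 → L_total = 10·log₁₀(6.669e+07) = 78.24 dB.

78.2 dB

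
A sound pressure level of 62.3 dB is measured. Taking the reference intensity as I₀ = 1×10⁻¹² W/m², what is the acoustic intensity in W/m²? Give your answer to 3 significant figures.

I = I₀·10^(L/10) = 10⁻¹² × 10^(62.3/10) = 10^(-5.770).

1.70e-06 W/m²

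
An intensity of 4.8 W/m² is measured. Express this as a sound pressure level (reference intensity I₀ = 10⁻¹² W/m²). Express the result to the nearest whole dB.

127 dB

L = 10·log₁₀(I/I₀) = 10·log₁₀(4.8/10⁻¹²) = 10·log₁₀(4.8×10^12).
L = 10·(0.6812 + 12) = 126.81 dB.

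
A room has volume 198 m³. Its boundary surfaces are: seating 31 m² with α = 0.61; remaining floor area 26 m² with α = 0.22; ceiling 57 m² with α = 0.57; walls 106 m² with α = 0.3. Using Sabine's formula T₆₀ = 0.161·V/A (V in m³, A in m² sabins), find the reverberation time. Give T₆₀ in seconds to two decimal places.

Total absorption A = 31·0.61 + 26·0.22 + 57·0.57 + 106·0.3 = 88.92 m² sabins.
T₆₀ = 0.161·V/A = 0.161·198/88.92 = 0.359 s.

0.36 s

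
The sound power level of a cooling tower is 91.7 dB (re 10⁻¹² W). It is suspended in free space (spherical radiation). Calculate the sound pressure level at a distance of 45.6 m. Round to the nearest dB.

48 dB

Free-field spherical radiation: L_p = L_w − 10·log₁₀(4π·r²), r = 45.6 m.
4π·r² = 2.613e+04 m², 10·log₁₀ of that is 44.171 dB.
L_p = 91.7 − 44.171 = 47.53 dB.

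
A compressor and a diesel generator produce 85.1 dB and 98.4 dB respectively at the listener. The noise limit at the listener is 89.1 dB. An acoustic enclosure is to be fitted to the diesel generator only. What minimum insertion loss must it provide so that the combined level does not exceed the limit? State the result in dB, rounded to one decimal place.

11.5 dB

Fixed contribution from the other source: Σ 10^(L/10) = 10^(85.1/10) = 3.236e+08 (85.10 dB).
To meet 89.1 dB overall, the treated diesel generator may contribute at most 10^(89.1/10) − 3.236e+08 = 4.892e+08, i.e. 86.90 dB.
So the diesel generator must be reduced from 98.4 to 86.90 dB: IL = 11.50 dB.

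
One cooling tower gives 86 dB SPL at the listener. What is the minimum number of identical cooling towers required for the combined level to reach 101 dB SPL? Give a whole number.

The shortfall is 101 − 86 = 15.0 dB, and N units add 10·log₁₀ N, so need 10·log₁₀ N ≥ 15.0.
N ≥ 10^(15.0/10) = 31.623, so N = 32.

32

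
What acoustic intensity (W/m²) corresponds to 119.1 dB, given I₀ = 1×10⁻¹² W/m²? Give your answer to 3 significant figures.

0.813 W/m²

I/I₀ = 10^(119.1/10) = 8.128e+11, so I = 8.128e+11 × 10⁻¹² W/m².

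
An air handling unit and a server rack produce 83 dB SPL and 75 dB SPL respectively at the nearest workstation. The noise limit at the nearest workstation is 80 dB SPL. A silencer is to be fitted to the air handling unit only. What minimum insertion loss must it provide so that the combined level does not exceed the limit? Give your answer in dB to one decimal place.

The untreated sources together contribute 10^(75/10) = 3.162e+07, i.e. 75.00 dB SPL.
The limit corresponds to 10^(80/10) = 1.000e+08; subtracting the fixed part leaves 6.838e+07 for the air handling unit, i.e. 78.35 dB SPL.
So the air handling unit must be reduced from 83 to 78.35 dB SPL: IL = 4.65 dB.

4.7 dB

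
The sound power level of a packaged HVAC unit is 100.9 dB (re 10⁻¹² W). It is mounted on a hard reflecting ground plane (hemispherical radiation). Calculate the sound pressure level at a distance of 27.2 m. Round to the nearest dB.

64 dB

L_p = L_w − 10·log₁₀(2π·r²) with r = 27.2 m.
2π·r² = 4649 m², 10·log₁₀ of that is 36.673 dB.
L_p = 100.9 − 36.673 = 64.23 dB.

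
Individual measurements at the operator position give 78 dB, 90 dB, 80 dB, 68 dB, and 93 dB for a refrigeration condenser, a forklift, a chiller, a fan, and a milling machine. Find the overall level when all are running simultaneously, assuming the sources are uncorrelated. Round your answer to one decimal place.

95.0 dB

For uncorrelated sources the intensities add, so convert each level to linear form, sum, and take 10·log₁₀ of the total.
Σ 10^(L/10) = 10^(78/10) + 10^(90/10) + 10^(80/10) + 10^(68/10) + 10^(93/10) = 3.165e+09.
L_total = 10·log₁₀(3.165e+09) = 95.00 dB.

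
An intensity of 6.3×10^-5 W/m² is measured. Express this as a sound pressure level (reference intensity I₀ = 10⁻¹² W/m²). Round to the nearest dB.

78 dB

I/I₀ = 6.3×10^-5/10⁻¹² = 6.3×10^7, and L = 10·log₁₀(I/I₀).
L = 10·(0.7993 + 7) = 77.99 dB.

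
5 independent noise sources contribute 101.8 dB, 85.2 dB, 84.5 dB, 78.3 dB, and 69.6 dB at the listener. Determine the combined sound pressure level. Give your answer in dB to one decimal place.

102.0 dB

For uncorrelated sources the intensities add, so convert each level to linear form, sum, and take 10·log₁₀ of the total.
Σ 10^(L/10) = 10^(101.8/10) + 10^(85.2/10) + 10^(84.5/10) + 10^(78.3/10) + 10^(69.6/10) = 1.583e+10.
L_total = 10·log₁₀(1.583e+10) = 101.99 dB.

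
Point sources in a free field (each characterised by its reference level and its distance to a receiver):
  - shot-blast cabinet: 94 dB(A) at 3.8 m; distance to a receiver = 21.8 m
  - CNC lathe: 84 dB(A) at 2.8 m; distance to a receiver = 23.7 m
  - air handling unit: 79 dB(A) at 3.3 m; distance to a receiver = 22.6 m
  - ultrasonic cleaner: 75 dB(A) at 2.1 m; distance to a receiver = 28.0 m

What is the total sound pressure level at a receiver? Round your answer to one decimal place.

Apply inverse-square spreading to bring every level to the receiver, then sum 10^(L/10).
shot-blast cabinet: 94 − 20·log₁₀(21.8/3.8) = 94 − 15.17 = 78.83 dB(A).
CNC lathe: 84 − 20·log₁₀(23.7/2.8) = 84 − 18.55 = 65.45 dB(A).
air handling unit: 79 − 20·log₁₀(22.6/3.3) = 79 − 16.71 = 62.29 dB(A).
ultrasonic cleaner: 75 − 20·log₁₀(28.0/2.1) = 75 − 22.50 = 52.50 dB(A).
Σ 10^(L/10) = 8.170e+07 → L_total = 10·log₁₀(8.170e+07) = 79.12 dB(A).

79.1 dB(A)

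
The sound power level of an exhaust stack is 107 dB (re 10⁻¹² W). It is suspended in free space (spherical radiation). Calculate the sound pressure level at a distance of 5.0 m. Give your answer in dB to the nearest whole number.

L_p = L_w − 10·log₁₀(4π·r²) with r = 5.0 m.
4π·r² = 314.2 m², 10·log₁₀ of that is 24.971 dB.
L_p = 107 − 24.971 = 82.03 dB.

82 dB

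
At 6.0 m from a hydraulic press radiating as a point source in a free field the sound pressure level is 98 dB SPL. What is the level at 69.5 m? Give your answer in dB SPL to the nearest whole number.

77 dB SPL

Spherical spreading from a point source gives a 20·log₁₀(r₂/r₁) drop.
L₂ = 98 − 20·log₁₀(69.5/6.0) = 98 − 21.277 = 76.72 dB SPL.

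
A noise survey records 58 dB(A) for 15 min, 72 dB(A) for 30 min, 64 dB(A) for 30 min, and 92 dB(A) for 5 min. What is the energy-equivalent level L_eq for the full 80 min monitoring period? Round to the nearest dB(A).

80 dB(A)

Weight each interval's intensity by its duration and average over T = 80 min:
Σ tᵢ·10^(Lᵢ/10) = 15·10^(58/10) + 30·10^(72/10) + 30·10^(64/10) + 5·10^(92/10) = 8.485e+09.
L_eq = 10·log₁₀(8.485e+09/80) = 80.26 dB(A).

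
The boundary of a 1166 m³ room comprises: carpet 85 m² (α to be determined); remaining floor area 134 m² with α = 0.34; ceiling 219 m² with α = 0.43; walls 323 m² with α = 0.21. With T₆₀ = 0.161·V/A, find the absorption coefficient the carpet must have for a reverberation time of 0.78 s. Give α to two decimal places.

0.39

A = 0.161·V/T₆₀ = 0.161·1166/0.78 = 240.67 m² sabins.
Absorption from the other surfaces = 134·0.34 + 219·0.43 + 323·0.21 = 207.56 m², so the carpet must supply 33.11 m² over 85 m².
α = 33.11/85 = 0.390.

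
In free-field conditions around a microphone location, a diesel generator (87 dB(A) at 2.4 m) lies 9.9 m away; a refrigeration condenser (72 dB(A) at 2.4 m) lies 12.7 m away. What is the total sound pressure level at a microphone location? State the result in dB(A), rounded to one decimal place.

First find each source's level at the receiver (point-source: −20·log₁₀(r/r_ref)), then combine on an intensity basis.
diesel generator: 87 − 20·log₁₀(9.9/2.4) = 87 − 12.31 = 74.69 dB(A).
refrigeration condenser: 72 − 20·log₁₀(12.7/2.4) = 72 − 14.47 = 57.53 dB(A).
Σ 10^(L/10) = 3.002e+07 → L_total = 10·log₁₀(3.002e+07) = 74.77 dB(A).

74.8 dB(A)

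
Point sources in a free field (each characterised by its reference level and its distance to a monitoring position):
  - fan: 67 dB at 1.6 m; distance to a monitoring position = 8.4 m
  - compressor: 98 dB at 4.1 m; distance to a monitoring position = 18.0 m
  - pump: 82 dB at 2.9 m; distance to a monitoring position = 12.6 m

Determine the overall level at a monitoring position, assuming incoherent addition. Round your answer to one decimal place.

Propagate each source to the receiver with L = L_ref − 20·log₁₀(r/r_ref), then add intensities.
fan: 67 − 20·log₁₀(8.4/1.6) = 67 − 14.40 = 52.60 dB.
compressor: 98 − 20·log₁₀(18.0/4.1) = 98 − 12.85 = 85.15 dB.
pump: 82 − 20·log₁₀(12.6/2.9) = 82 − 12.76 = 69.24 dB.
Σ 10^(L/10) = 3.359e+08 → L_total = 10·log₁₀(3.359e+08) = 85.26 dB.

85.3 dB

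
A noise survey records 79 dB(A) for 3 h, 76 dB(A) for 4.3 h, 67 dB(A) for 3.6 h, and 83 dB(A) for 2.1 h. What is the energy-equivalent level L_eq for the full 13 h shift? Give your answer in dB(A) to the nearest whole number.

The energy average is taken in the linear domain: L_eq = 10·log₁₀[(Σ tᵢ·10^(Lᵢ/10))/T], T = 13 h.
Σ tᵢ·10^(Lᵢ/10) = 3·10^(79/10) + 4.3·10^(76/10) + 3.6·10^(67/10) + 2.1·10^(83/10) = 8.465e+08.
L_eq = 10·log₁₀(8.465e+08/13) = 78.14 dB(A).

78 dB(A)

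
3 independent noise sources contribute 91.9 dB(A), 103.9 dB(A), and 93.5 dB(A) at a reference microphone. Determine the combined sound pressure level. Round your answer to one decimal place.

Incoherent sources combine by intensity addition: L_total = 10·log₁₀(Σ 10^(L_i/10)).
Σ 10^(L/10) = 10^(91.9/10) + 10^(103.9/10) + 10^(93.5/10) = 2.833e+10.
L_total = 10·log₁₀(2.833e+10) = 104.52 dB(A).

104.5 dB(A)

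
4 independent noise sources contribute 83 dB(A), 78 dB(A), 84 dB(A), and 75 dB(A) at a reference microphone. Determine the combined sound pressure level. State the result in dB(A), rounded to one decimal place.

Incoherent sources combine by intensity addition: L_total = 10·log₁₀(Σ 10^(L_i/10)).
Σ 10^(L/10) = 10^(83/10) + 10^(78/10) + 10^(84/10) + 10^(75/10) = 5.454e+08.
L_total = 10·log₁₀(5.454e+08) = 87.37 dB(A).

87.4 dB(A)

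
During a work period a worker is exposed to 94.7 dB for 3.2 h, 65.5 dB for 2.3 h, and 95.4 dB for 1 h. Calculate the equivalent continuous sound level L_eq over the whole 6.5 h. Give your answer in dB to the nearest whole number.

The energy average is taken in the linear domain: L_eq = 10·log₁₀[(Σ tᵢ·10^(Lᵢ/10))/T], T = 6.5 h.
Σ tᵢ·10^(Lᵢ/10) = 3.2·10^(94.7/10) + 2.3·10^(65.5/10) + 1·10^(95.4/10) = 1.292e+10.
L_eq = 10·log₁₀(1.292e+10/6.5) = 92.98 dB.

93 dB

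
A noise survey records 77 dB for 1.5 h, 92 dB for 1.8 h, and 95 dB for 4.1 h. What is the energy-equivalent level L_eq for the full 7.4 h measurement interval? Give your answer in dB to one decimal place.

Weight each interval's intensity by its duration and average over T = 7.4 h:
Σ tᵢ·10^(Lᵢ/10) = 1.5·10^(77/10) + 1.8·10^(92/10) + 4.1·10^(95/10) = 1.589e+10.
L_eq = 10·log₁₀(1.589e+10/7.4) = 93.32 dB.

93.3 dB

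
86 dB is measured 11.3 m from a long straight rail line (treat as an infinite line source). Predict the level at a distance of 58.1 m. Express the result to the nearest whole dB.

79 dB

Cylindrical spreading from a line source gives a 10·log₁₀(r₂/r₁) drop.
L₂ = 86 − 10·log₁₀(58.1/11.3) = 86 − 7.111 = 78.89 dB.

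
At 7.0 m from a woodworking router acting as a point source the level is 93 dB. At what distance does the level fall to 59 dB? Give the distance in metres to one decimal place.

350.8 m

For a point source L₁ − L₂ = 20·log₁₀(r₂/r₁), so r₂ = r₁·10^((L₁−L₂)/20).
r₂ = 7.0·10^((93−59)/20) = 7.0·10^(34.0/20) = 350.83 m.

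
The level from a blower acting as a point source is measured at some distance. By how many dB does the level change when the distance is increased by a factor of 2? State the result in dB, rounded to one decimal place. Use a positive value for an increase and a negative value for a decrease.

With spherical spreading the level changes by −20·log₁₀(r₂/r₁).
ΔL = −20·log₁₀(2) = -6.02 dB.

-6.0 dB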